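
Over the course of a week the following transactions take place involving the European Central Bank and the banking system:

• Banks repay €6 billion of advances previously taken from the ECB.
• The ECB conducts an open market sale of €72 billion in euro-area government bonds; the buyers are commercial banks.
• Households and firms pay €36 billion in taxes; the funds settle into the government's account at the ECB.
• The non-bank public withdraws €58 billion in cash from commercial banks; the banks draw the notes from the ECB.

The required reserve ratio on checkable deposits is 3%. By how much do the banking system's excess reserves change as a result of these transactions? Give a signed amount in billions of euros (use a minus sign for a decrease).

-€169.18 billion

Discount-window repayment €6 billion: reserves −€6B, deposits 0.
OMO sale (to banks) €72 billion: reserves −€72B, deposits 0.
Government account inflow €36 billion: reserves −€36B, deposits −€36B.
Currency withdrawal €58 billion: reserves −€58B, deposits −€58B.
Totals: Δreserves = −€172B, Δdeposits = −€94B.
Δrequired reserves = 3% × −€94B = −€2.82B.
Δexcess reserves = Δreserves − Δrequired = −€172B − (−€2.82B) = -€169.18 billion.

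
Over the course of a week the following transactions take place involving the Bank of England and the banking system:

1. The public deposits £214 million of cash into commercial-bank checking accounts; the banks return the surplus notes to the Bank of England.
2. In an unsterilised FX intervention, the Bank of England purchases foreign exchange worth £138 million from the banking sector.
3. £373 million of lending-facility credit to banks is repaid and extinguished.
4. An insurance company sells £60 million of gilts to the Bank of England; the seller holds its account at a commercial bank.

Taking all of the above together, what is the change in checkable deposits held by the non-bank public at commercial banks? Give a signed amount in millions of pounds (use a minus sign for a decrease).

Currency deposit £214 million: non-bank counterparties' bank balances rise → +£214M.
FX purchase £138 million: the counterparty is a bank, so public deposits are unchanged → 0.
Discount-window repayment £373 million: the counterparty is a bank, so public deposits are unchanged → 0.
Asset purchase (from non-banks) £60 million: non-bank counterparties' bank balances rise → +£60M.
Net: 214 + 0 + 0 + 60 = +£274 million.

+£274 million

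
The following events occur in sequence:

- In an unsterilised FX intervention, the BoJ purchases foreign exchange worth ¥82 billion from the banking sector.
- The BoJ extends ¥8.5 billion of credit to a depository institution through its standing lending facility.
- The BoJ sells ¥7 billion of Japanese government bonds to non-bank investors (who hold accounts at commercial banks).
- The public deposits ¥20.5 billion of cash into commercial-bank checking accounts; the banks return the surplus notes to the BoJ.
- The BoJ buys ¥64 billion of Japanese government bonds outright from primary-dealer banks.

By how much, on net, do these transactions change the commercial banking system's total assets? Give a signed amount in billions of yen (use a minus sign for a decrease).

+¥22 billion

FX purchase ¥82 billion: just an asset swap on bank balance sheets → 0.
Discount-window loan ¥8.5 billion: bank balance sheets expand → +¥8.5B.
Asset sale (to non-banks) ¥7 billion: bank balance sheets shrink → −¥7B.
Currency deposit ¥20.5 billion: bank balance sheets expand → +¥20.5B.
OMO purchase (from banks) ¥64 billion: just an asset swap on bank balance sheets → 0.
Net: 0 + 8.5 − 7 + 20.5 + 0 = +¥22 billion.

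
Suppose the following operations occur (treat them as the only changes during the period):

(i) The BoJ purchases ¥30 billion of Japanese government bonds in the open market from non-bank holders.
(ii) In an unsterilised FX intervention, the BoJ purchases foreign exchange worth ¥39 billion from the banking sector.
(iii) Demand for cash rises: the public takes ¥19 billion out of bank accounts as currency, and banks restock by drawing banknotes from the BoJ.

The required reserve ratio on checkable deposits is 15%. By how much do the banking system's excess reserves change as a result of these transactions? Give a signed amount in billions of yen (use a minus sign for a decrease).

+¥48.35 billion

Asset purchase (from non-banks) ¥30 billion: reserves +¥30B, deposits +¥30B.
FX purchase ¥39 billion: reserves +¥39B, deposits 0.
Currency withdrawal ¥19 billion: reserves −¥19B, deposits −¥19B.
Totals: Δreserves = +¥50B, Δdeposits = +¥11B.
Δrequired reserves = 15% × +¥11B = +¥1.65B.
Δexcess reserves = Δreserves − Δrequired = +¥50B − (+¥1.65B) = +¥48.35 billion.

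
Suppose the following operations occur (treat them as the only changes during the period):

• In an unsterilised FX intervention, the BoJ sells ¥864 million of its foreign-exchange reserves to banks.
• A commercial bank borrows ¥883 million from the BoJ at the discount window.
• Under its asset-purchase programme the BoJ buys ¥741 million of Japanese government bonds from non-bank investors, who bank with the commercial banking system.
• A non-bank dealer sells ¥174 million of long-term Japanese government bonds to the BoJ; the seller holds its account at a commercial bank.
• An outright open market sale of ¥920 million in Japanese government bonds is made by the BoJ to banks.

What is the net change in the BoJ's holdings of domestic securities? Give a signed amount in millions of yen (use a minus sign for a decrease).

BoJ balance sheet:
  Assets:      Securities −¥5M, Loans to banks +¥883M, Foreign assets −¥864M
  Liabilities: Bank reserves +¥14M
So the change in the BoJ's holdings of domestic securities is -¥5 million.

-¥5 million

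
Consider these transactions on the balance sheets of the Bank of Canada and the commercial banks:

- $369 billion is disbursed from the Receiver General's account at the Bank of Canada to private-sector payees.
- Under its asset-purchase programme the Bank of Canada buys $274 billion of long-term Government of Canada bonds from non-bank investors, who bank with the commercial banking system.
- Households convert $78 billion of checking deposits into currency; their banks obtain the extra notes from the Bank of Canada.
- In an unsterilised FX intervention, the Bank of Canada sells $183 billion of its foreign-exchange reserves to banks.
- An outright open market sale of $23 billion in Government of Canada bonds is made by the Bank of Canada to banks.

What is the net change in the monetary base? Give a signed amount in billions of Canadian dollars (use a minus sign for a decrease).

Government spending $369 billion: a non-base liability converts back to reserves → +$369B.
Asset purchase (from non-banks) $274 billion: Bank of Canada balance sheet expands → +$274B.
Currency withdrawal $78 billion: just a shift between currency and reserves — both are base money → 0.
FX sale $183 billion: Bank of Canada balance sheet contracts → −$183B.
OMO sale (to banks) $23 billion: Bank of Canada balance sheet contracts → −$23B.
Net: 369 + 274 + 0 − 183 − 23 = +$437 billion.

+$437 billion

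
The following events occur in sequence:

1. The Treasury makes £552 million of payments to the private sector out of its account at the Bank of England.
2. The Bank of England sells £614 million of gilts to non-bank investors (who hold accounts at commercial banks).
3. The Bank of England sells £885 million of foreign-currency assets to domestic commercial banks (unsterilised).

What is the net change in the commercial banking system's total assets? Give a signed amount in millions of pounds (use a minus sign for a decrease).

Government spending £552 million: bank balance sheets expand → +£552M.
Asset sale (to non-banks) £614 million: bank balance sheets shrink → −£614M.
FX sale £885 million: just an asset swap on bank balance sheets → 0.
Net: 552 − 614 + 0 = -£62 million.

-£62 million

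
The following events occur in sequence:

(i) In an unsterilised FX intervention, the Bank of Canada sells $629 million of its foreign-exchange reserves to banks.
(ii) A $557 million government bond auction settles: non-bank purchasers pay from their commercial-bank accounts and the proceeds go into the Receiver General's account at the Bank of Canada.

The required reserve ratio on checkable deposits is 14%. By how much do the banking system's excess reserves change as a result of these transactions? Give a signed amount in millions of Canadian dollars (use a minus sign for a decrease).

-$1108.02 million

FX sale $629 million: reserves −$629M, deposits 0.
Government account inflow $557 million: reserves −$557M, deposits −$557M.
Totals: Δreserves = −$1186M, Δdeposits = −$557M.
Δrequired reserves = 14% × −$557M = −$77.98M.
Δexcess reserves = Δreserves − Δrequired = −$1186M − (−$77.98M) = -$1108.02 million.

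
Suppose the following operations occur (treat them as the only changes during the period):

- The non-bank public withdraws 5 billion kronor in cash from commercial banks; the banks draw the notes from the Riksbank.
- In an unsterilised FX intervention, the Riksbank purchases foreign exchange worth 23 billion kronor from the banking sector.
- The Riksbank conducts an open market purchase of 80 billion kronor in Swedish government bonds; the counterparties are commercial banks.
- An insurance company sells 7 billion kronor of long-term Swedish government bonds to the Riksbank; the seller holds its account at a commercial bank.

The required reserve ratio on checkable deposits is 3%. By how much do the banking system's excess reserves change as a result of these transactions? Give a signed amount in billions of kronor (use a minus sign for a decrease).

Currency withdrawal 5 billion kronor: reserves −5B, deposits −5B.
FX purchase 23 billion kronor: reserves +23B, deposits 0.
OMO purchase (from banks) 80 billion kronor: reserves +80B, deposits 0.
Asset purchase (from non-banks) 7 billion kronor: reserves +7B, deposits +7B.
Totals: Δreserves = +105B, Δdeposits = +2B.
Δrequired reserves = 3% × +2B = +0.06B.
Δexcess reserves = Δreserves − Δrequired = +105B − (+0.06B) = +104.94 billion.

+104.94 billion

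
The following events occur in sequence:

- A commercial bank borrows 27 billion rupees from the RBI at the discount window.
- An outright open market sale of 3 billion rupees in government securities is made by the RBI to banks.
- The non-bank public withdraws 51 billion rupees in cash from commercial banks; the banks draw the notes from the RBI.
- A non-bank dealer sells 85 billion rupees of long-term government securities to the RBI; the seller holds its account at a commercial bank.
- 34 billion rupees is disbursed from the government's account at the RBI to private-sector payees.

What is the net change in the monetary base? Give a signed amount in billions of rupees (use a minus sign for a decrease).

Discount-window loan 27 billion rupees: RBI balance sheet expands → +27B.
OMO sale (to banks) 3 billion rupees: RBI balance sheet contracts → −3B.
Currency withdrawal 51 billion rupees: just a shift between currency and reserves — both are base money → 0.
Asset purchase (from non-banks) 85 billion rupees: RBI balance sheet expands → +85B.
Government spending 34 billion rupees: a non-base liability converts back to reserves → +34B.
Net: 27 − 3 + 0 + 85 + 34 = +143 billion.

+143 billion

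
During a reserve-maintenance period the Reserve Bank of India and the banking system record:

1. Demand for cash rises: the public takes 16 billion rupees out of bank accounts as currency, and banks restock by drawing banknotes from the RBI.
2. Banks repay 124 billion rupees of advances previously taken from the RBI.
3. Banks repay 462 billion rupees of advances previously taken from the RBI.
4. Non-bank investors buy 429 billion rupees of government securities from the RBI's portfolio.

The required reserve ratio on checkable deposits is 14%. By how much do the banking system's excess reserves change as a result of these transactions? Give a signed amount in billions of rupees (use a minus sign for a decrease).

-968.7 billion

Currency withdrawal 16 billion rupees: reserves −16B, deposits −16B.
Discount-window repayment 124 billion rupees: reserves −124B, deposits 0.
Discount-window repayment 462 billion rupees: reserves −462B, deposits 0.
Asset sale (to non-banks) 429 billion rupees: reserves −429B, deposits −429B.
Totals: Δreserves = −1031B, Δdeposits = −445B.
Δrequired reserves = 14% × −445B = −62.3B.
Δexcess reserves = Δreserves − Δrequired = −1031B − (−62.3B) = -968.7 billion.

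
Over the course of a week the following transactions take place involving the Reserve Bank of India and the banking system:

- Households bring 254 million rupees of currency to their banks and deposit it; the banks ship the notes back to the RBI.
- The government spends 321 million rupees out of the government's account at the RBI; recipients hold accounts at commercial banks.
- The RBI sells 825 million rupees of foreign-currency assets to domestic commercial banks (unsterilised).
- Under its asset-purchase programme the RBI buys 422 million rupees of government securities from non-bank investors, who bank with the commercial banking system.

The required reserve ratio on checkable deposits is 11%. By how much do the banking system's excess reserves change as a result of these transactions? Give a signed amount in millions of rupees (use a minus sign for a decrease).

+62.33 million

Currency deposit 254 million rupees: reserves +254M, deposits +254M.
Government spending 321 million rupees: reserves +321M, deposits +321M.
FX sale 825 million rupees: reserves −825M, deposits 0.
Asset purchase (from non-banks) 422 million rupees: reserves +422M, deposits +422M.
Totals: Δreserves = +172M, Δdeposits = +997M.
Δrequired reserves = 11% × +997M = +109.67M.
Δexcess reserves = Δreserves − Δrequired = +172M − (+109.67M) = +62.33 million.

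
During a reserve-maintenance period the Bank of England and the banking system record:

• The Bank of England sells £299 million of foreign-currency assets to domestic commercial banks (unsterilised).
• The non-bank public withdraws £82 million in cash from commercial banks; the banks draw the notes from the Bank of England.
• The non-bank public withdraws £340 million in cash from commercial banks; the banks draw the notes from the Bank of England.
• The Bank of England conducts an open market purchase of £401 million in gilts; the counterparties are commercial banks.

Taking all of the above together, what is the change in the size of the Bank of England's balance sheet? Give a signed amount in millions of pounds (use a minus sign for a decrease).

+£102 million

FX sale £299 million: a Bank of England asset is shed → −£299M.
Currency withdrawal £82 million: only the composition of liabilities changes → 0.
Currency withdrawal £340 million: only the composition of liabilities changes → 0.
OMO purchase (from banks) £401 million: a Bank of England asset is acquired → +£401M.
Net: −299 + 0 + 0 + 401 = +£102 million.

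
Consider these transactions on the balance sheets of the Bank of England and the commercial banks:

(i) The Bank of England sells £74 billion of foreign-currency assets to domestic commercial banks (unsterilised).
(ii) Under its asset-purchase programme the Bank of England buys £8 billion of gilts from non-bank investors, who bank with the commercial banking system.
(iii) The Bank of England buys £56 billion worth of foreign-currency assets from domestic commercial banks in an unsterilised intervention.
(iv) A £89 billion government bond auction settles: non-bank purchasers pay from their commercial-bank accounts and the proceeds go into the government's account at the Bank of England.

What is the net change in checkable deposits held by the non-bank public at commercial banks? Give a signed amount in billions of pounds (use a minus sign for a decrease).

-£81 billion

Bank of England balance sheet:
  Assets:      Securities +£8B, Foreign assets −£18B
  Liabilities: Bank reserves −£99B, Government deposits +£89B
Commercial banking system:
  Assets:      Reserves at CB −£99B, Foreign assets +£18B
  Liabilities: Checkable deposits −£81B
So the change in checkable deposits held by the non-bank public at commercial banks is -£81 billion.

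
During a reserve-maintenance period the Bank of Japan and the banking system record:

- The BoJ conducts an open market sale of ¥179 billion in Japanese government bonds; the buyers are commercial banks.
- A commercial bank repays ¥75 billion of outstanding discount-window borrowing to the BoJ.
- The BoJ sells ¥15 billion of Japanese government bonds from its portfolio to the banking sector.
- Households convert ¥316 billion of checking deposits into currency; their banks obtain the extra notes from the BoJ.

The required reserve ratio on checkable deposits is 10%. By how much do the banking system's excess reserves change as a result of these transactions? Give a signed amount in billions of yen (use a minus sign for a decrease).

OMO sale (to banks) ¥179 billion: reserves −¥179B, deposits 0.
Discount-window repayment ¥75 billion: reserves −¥75B, deposits 0.
OMO sale (to banks) ¥15 billion: reserves −¥15B, deposits 0.
Currency withdrawal ¥316 billion: reserves −¥316B, deposits −¥316B.
Totals: Δreserves = −¥585B, Δdeposits = −¥316B.
Δrequired reserves = 10% × −¥316B = −¥31.6B.
Δexcess reserves = Δreserves − Δrequired = −¥585B − (−¥31.6B) = -¥553.4 billion.

-¥553.4 billion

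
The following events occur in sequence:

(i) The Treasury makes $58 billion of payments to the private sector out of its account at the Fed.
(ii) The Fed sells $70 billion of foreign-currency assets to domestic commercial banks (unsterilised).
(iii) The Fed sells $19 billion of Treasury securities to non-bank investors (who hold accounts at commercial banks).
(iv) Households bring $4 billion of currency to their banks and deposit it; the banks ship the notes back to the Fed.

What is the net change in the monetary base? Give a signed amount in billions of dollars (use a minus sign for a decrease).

-$31 billion

Government spending $58 billion: a non-base liability converts back to reserves → +$58B.
FX sale $70 billion: Fed balance sheet contracts → −$70B.
Asset sale (to non-banks) $19 billion: Fed balance sheet contracts → −$19B.
Currency deposit $4 billion: just a shift between currency and reserves — both are base money → 0.
Net: 58 − 70 − 19 + 0 = -$31 billion.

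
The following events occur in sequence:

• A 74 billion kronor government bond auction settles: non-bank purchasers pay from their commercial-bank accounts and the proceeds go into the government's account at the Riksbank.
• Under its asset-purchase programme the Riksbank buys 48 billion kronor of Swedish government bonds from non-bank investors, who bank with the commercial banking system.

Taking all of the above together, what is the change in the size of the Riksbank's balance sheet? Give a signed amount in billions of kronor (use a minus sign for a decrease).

Riksbank balance sheet:
  Assets:      Securities +48B
  Liabilities: Bank reserves −26B, Government deposits +74B
Change in total Riksbank assets = +48 billion.

+48 billion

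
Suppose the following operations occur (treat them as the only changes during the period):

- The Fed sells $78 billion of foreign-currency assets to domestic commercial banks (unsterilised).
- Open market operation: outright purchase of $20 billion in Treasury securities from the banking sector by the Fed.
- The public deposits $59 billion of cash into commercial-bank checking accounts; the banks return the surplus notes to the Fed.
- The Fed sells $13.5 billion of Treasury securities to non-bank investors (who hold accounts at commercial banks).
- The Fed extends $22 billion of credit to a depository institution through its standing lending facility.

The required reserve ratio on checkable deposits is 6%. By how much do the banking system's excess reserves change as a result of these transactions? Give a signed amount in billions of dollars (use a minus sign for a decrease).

FX sale $78 billion: reserves −$78B, deposits 0.
OMO purchase (from banks) $20 billion: reserves +$20B, deposits 0.
Currency deposit $59 billion: reserves +$59B, deposits +$59B.
Asset sale (to non-banks) $13.5 billion: reserves −$13.5B, deposits −$13.5B.
Discount-window loan $22 billion: reserves +$22B, deposits 0.
Totals: Δreserves = +$9.5B, Δdeposits = +$45.5B.
Δrequired reserves = 6% × +$45.5B = +$2.73B.
Δexcess reserves = Δreserves − Δrequired = +$9.5B − (+$2.73B) = +$6.77 billion.

+$6.77 billion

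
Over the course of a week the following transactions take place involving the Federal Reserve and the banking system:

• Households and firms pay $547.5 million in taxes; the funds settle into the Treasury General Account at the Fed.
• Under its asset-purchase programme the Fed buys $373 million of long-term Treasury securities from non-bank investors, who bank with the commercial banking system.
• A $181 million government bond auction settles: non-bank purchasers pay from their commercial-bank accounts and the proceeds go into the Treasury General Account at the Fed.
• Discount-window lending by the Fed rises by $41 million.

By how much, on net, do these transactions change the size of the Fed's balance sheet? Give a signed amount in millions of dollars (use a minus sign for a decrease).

+$414 million

Fed balance sheet:
  Assets:      Securities +$373M, Loans to banks +$41M
  Liabilities: Bank reserves −$314.5M, Government deposits +$728.5M
Commercial banking system:
  Assets:      Reserves at CB −$314.5M
  Liabilities: Checkable deposits −$355.5M, Borrowings from CB +$41M
Change in total Fed assets = +$414 million.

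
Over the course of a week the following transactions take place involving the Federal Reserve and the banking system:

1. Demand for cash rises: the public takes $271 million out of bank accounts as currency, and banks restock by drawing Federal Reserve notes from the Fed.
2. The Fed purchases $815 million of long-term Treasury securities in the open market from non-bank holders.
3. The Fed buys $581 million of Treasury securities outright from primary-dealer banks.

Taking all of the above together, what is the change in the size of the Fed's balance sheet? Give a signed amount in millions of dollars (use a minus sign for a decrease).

Currency withdrawal $271 million: only the composition of liabilities changes → 0.
Asset purchase (from non-banks) $815 million: a Fed asset is acquired → +$815M.
OMO purchase (from banks) $581 million: a Fed asset is acquired → +$581M.
Net: 0 + 815 + 581 = +$1396 million.

+$1396 million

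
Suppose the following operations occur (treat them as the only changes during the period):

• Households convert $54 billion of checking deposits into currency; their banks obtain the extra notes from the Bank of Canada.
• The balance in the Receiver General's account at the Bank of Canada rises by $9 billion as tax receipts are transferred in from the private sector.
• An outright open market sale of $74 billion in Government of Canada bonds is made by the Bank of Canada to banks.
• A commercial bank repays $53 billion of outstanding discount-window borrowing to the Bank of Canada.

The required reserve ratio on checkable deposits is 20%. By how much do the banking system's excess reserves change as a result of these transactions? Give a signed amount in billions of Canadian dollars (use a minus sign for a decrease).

Currency withdrawal $54 billion: reserves −$54B, deposits −$54B.
Government account inflow $9 billion: reserves −$9B, deposits −$9B.
OMO sale (to banks) $74 billion: reserves −$74B, deposits 0.
Discount-window repayment $53 billion: reserves −$53B, deposits 0.
Totals: Δreserves = −$190B, Δdeposits = −$63B.
Δrequired reserves = 20% × −$63B = −$12.6B.
Δexcess reserves = Δreserves − Δrequired = −$190B − (−$12.6B) = -$177.4 billion.

-$177.4 billion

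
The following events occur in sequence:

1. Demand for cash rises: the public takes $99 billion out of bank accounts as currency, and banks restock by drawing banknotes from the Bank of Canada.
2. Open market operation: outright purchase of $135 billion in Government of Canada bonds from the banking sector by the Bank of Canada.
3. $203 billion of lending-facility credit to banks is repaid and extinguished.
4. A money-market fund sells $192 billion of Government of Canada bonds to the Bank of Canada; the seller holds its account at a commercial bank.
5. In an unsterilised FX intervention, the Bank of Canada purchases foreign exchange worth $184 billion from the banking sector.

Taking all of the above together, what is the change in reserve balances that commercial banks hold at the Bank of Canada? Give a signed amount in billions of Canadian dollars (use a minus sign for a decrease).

Currency withdrawal $99 billion: banks swap reserves for currency → −$99B.
OMO purchase (from banks) $135 billion: the Bank of Canada pays by crediting reserve accounts → +$135B.
Discount-window repayment $203 billion: repayment is debited from reserves → −$203B.
Asset purchase (from non-banks) $192 billion: the Bank of Canada pays by crediting reserve accounts → +$192B.
FX purchase $184 billion: the Bank of Canada pays by crediting reserve accounts → +$184B.
Net: −99 + 135 − 203 + 192 + 184 = +$209 billion.

+$209 billion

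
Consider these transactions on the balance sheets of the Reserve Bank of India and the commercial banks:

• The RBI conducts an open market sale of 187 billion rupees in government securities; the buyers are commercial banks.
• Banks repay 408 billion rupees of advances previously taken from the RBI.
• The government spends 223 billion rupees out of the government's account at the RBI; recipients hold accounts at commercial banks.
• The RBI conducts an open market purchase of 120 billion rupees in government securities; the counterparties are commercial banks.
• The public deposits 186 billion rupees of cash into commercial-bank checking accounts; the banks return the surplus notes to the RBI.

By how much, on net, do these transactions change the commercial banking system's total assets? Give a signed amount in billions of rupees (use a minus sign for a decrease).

RBI balance sheet:
  Assets:      Securities −67B, Loans to banks −408B
  Liabilities: Bank reserves −66B, Currency in circulation −186B, Government deposits −223B
Commercial banking system:
  Assets:      Reserves at CB −66B, Securities +67B
  Liabilities: Checkable deposits +409B, Borrowings from CB −408B
Change in total bank assets = +1 billion.

+1 billion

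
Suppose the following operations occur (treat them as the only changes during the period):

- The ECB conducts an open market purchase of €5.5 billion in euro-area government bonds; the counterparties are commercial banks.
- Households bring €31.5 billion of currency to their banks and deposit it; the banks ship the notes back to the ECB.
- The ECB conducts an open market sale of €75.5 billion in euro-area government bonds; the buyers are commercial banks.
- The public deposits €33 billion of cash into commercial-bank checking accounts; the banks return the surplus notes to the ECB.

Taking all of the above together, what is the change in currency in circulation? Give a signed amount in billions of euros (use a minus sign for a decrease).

-€64.5 billion

OMO purchase (from banks) €5.5 billion: no currency enters or leaves circulation → 0.
Currency deposit €31.5 billion: notes return to the central bank → −€31.5B.
OMO sale (to banks) €75.5 billion: no currency enters or leaves circulation → 0.
Currency deposit €33 billion: notes return to the central bank → −€33B.
Net: 0 − 31.5 + 0 − 33 = -€64.5 billion.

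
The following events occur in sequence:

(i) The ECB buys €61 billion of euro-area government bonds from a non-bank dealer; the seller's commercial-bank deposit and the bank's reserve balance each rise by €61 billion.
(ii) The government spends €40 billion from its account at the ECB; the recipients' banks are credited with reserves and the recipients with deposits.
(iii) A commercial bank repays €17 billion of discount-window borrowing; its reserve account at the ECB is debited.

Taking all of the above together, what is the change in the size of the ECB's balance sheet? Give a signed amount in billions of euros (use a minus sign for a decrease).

ECB balance sheet:
  Assets:      Securities +€61B, Loans to banks −€17B
  Liabilities: Bank reserves +€84B, Government deposits −€40B
Commercial banking system:
  Assets:      Reserves at CB +€84B
  Liabilities: Checkable deposits +€101B, Borrowings from CB −€17B
Change in total ECB assets = +€44 billion.

+€44 billion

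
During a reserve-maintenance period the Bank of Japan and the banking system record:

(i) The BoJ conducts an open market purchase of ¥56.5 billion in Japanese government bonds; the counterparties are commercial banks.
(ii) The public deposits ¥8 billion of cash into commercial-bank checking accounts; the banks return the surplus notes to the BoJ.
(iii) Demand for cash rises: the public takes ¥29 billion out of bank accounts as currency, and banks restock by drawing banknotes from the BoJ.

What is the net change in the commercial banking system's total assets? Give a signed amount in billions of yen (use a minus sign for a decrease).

-¥21 billion

OMO purchase (from banks) ¥56.5 billion: just an asset swap on bank balance sheets → 0.
Currency deposit ¥8 billion: bank balance sheets expand → +¥8B.
Currency withdrawal ¥29 billion: bank balance sheets shrink → −¥29B.
Net: 0 + 8 − 29 = -¥21 billion.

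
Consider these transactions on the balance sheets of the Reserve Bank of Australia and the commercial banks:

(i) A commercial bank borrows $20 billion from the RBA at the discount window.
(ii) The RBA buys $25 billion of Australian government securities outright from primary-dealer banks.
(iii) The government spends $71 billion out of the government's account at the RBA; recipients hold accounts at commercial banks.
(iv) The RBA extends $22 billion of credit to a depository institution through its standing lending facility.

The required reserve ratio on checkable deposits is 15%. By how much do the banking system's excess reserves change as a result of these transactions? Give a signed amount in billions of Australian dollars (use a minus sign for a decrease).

Discount-window loan $20 billion: reserves +$20B, deposits 0.
OMO purchase (from banks) $25 billion: reserves +$25B, deposits 0.
Government spending $71 billion: reserves +$71B, deposits +$71B.
Discount-window loan $22 billion: reserves +$22B, deposits 0.
Totals: Δreserves = +$138B, Δdeposits = +$71B.
Δrequired reserves = 15% × +$71B = +$10.65B.
Δexcess reserves = Δreserves − Δrequired = +$138B − (+$10.65B) = +$127.35 billion.

+$127.35 billion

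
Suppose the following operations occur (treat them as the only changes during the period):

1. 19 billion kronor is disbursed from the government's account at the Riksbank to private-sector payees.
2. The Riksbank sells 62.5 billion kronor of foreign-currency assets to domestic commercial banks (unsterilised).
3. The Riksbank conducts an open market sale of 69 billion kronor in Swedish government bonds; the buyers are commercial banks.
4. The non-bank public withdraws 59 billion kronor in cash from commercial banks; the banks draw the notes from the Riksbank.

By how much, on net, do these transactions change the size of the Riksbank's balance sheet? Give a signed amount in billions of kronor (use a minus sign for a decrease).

-131.5 billion

Riksbank balance sheet:
  Assets:      Securities −69B, Foreign assets −62.5B
  Liabilities: Bank reserves −171.5B, Currency in circulation +59B, Government deposits −19B
Change in total Riksbank assets = -131.5 billion.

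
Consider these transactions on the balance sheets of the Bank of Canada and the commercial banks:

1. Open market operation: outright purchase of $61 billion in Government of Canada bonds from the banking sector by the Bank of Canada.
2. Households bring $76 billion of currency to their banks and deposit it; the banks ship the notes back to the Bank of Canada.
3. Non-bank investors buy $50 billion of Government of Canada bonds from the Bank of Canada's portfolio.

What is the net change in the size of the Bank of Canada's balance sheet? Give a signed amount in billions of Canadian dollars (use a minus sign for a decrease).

OMO purchase (from banks) $61 billion: a Bank of Canada asset is acquired → +$61B.
Currency deposit $76 billion: only the composition of liabilities changes → 0.
Asset sale (to non-banks) $50 billion: a Bank of Canada asset is shed → −$50B.
Net: 61 + 0 − 50 = +$11 billion.

+$11 billion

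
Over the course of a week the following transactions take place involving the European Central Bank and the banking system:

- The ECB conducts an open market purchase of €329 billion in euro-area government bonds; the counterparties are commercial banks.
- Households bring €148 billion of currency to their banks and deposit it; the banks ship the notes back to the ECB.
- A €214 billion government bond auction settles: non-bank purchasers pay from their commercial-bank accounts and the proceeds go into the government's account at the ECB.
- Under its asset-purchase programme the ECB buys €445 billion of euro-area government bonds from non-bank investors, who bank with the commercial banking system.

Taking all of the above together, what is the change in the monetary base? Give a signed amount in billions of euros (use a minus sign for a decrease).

OMO purchase (from banks) €329 billion: ECB balance sheet expands → +€329B.
Currency deposit €148 billion: just a shift between currency and reserves — both are base money → 0.
Government account inflow €214 billion: reserves shift to a non-base liability → −€214B.
Asset purchase (from non-banks) €445 billion: ECB balance sheet expands → +€445B.
Net: 329 + 0 − 214 + 445 = +€560 billion.

+€560 billion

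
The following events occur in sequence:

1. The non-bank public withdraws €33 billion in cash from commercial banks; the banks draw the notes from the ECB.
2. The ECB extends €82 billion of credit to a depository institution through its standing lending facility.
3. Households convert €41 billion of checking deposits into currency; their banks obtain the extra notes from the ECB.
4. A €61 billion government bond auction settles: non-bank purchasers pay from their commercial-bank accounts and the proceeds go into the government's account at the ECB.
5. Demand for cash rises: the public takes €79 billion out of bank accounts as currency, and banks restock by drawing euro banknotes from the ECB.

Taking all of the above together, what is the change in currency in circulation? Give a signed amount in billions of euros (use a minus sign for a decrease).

Currency withdrawal €33 billion: notes leave the central bank → +€33B.
Discount-window loan €82 billion: no currency enters or leaves circulation → 0.
Currency withdrawal €41 billion: notes leave the central bank → +€41B.
Government account inflow €61 billion: no currency enters or leaves circulation → 0.
Currency withdrawal €79 billion: notes leave the central bank → +€79B.
Net: 33 + 0 + 41 + 0 + 79 = +€153 billion.

+€153 billion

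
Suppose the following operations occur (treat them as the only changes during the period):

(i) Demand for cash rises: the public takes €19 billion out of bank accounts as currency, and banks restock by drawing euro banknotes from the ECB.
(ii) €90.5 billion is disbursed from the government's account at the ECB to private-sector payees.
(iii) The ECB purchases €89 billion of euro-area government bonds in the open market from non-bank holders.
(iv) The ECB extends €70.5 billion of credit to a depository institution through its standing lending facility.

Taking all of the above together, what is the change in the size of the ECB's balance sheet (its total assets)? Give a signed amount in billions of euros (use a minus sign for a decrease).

ECB balance sheet:
  Assets:      Securities +€89B, Loans to banks +€70.5B
  Liabilities: Bank reserves +€231B, Currency in circulation +€19B, Government deposits −€90.5B
Commercial banking system:
  Assets:      Reserves at CB +€231B
  Liabilities: Checkable deposits +€160.5B, Borrowings from CB +€70.5B
Change in total ECB assets = +€159.5 billion.

+€159.5 billion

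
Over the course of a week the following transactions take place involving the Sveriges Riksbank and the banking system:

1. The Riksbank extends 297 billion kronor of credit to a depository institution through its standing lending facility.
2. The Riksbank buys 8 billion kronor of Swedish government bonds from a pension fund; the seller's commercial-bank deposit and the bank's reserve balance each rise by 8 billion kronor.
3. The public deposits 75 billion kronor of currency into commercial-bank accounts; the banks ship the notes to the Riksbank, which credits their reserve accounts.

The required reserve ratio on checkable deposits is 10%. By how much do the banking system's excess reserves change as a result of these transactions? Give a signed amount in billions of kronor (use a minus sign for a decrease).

Discount-window loan 297 billion kronor: reserves +297B, deposits 0.
Asset purchase (from non-banks) 8 billion kronor: reserves +8B, deposits +8B.
Currency deposit 75 billion kronor: reserves +75B, deposits +75B.
Totals: Δreserves = +380B, Δdeposits = +83B.
Δrequired reserves = 10% × +83B = +8.3B.
Δexcess reserves = Δreserves − Δrequired = +380B − (+8.3B) = +371.7 billion.

+371.7 billion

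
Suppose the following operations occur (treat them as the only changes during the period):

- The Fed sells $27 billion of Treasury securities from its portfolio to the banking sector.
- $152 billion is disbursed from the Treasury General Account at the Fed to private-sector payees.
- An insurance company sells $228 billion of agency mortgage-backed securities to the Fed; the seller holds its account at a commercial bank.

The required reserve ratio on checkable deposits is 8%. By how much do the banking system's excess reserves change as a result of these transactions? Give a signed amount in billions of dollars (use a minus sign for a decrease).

+$322.6 billion

OMO sale (to banks) $27 billion: reserves −$27B, deposits 0.
Government spending $152 billion: reserves +$152B, deposits +$152B.
Asset purchase (from non-banks) $228 billion: reserves +$228B, deposits +$228B.
Totals: Δreserves = +$353B, Δdeposits = +$380B.
Δrequired reserves = 8% × +$380B = +$30.4B.
Δexcess reserves = Δreserves − Δrequired = +$353B − (+$30.4B) = +$322.6 billion.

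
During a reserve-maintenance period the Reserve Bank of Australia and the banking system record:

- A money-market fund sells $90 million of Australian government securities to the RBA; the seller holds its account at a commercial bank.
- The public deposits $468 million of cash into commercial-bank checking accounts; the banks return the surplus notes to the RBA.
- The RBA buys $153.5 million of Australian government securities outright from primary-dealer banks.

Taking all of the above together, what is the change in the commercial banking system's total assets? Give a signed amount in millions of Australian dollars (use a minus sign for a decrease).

+$558 million

Asset purchase (from non-banks) $90 million: bank balance sheets expand → +$90M.
Currency deposit $468 million: bank balance sheets expand → +$468M.
OMO purchase (from banks) $153.5 million: just an asset swap on bank balance sheets → 0.
Net: 90 + 468 + 0 = +$558 million.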